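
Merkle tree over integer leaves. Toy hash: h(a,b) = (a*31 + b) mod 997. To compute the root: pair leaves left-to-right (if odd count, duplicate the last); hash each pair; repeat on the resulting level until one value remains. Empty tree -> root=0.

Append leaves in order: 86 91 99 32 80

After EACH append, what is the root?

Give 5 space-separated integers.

After append 86 (leaves=[86]):
  L0: [86]
  root=86
After append 91 (leaves=[86, 91]):
  L0: [86, 91]
  L1: h(86,91)=(86*31+91)%997=763 -> [763]
  root=763
After append 99 (leaves=[86, 91, 99]):
  L0: [86, 91, 99]
  L1: h(86,91)=(86*31+91)%997=763 h(99,99)=(99*31+99)%997=177 -> [763, 177]
  L2: h(763,177)=(763*31+177)%997=899 -> [899]
  root=899
After append 32 (leaves=[86, 91, 99, 32]):
  L0: [86, 91, 99, 32]
  L1: h(86,91)=(86*31+91)%997=763 h(99,32)=(99*31+32)%997=110 -> [763, 110]
  L2: h(763,110)=(763*31+110)%997=832 -> [832]
  root=832
After append 80 (leaves=[86, 91, 99, 32, 80]):
  L0: [86, 91, 99, 32, 80]
  L1: h(86,91)=(86*31+91)%997=763 h(99,32)=(99*31+32)%997=110 h(80,80)=(80*31+80)%997=566 -> [763, 110, 566]
  L2: h(763,110)=(763*31+110)%997=832 h(566,566)=(566*31+566)%997=166 -> [832, 166]
  L3: h(832,166)=(832*31+166)%997=36 -> [36]
  root=36

Answer: 86 763 899 832 36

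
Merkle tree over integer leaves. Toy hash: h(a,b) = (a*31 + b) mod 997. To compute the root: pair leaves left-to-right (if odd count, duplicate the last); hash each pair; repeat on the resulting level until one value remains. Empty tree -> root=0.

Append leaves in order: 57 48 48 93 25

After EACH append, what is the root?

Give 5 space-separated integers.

After append 57 (leaves=[57]):
  L0: [57]
  root=57
After append 48 (leaves=[57, 48]):
  L0: [57, 48]
  L1: h(57,48)=(57*31+48)%997=818 -> [818]
  root=818
After append 48 (leaves=[57, 48, 48]):
  L0: [57, 48, 48]
  L1: h(57,48)=(57*31+48)%997=818 h(48,48)=(48*31+48)%997=539 -> [818, 539]
  L2: h(818,539)=(818*31+539)%997=972 -> [972]
  root=972
After append 93 (leaves=[57, 48, 48, 93]):
  L0: [57, 48, 48, 93]
  L1: h(57,48)=(57*31+48)%997=818 h(48,93)=(48*31+93)%997=584 -> [818, 584]
  L2: h(818,584)=(818*31+584)%997=20 -> [20]
  root=20
After append 25 (leaves=[57, 48, 48, 93, 25]):
  L0: [57, 48, 48, 93, 25]
  L1: h(57,48)=(57*31+48)%997=818 h(48,93)=(48*31+93)%997=584 h(25,25)=(25*31+25)%997=800 -> [818, 584, 800]
  L2: h(818,584)=(818*31+584)%997=20 h(800,800)=(800*31+800)%997=675 -> [20, 675]
  L3: h(20,675)=(20*31+675)%997=298 -> [298]
  root=298

Answer: 57 818 972 20 298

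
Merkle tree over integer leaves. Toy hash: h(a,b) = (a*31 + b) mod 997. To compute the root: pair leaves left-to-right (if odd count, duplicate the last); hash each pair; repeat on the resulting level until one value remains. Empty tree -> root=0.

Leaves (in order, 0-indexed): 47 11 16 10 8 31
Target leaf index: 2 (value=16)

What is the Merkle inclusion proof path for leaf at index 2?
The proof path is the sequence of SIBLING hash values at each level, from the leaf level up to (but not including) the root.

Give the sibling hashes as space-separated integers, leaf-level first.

L0 (leaves): [47, 11, 16, 10, 8, 31], target index=2
L1: h(47,11)=(47*31+11)%997=471 [pair 0] h(16,10)=(16*31+10)%997=506 [pair 1] h(8,31)=(8*31+31)%997=279 [pair 2] -> [471, 506, 279]
  Sibling for proof at L0: 10
L2: h(471,506)=(471*31+506)%997=152 [pair 0] h(279,279)=(279*31+279)%997=952 [pair 1] -> [152, 952]
  Sibling for proof at L1: 471
L3: h(152,952)=(152*31+952)%997=679 [pair 0] -> [679]
  Sibling for proof at L2: 952
Root: 679
Proof path (sibling hashes from leaf to root): [10, 471, 952]

Answer: 10 471 952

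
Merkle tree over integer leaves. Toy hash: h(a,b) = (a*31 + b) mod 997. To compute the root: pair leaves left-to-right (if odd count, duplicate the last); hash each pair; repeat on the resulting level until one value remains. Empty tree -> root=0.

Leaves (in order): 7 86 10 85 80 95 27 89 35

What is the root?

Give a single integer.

L0: [7, 86, 10, 85, 80, 95, 27, 89, 35]
L1: h(7,86)=(7*31+86)%997=303 h(10,85)=(10*31+85)%997=395 h(80,95)=(80*31+95)%997=581 h(27,89)=(27*31+89)%997=926 h(35,35)=(35*31+35)%997=123 -> [303, 395, 581, 926, 123]
L2: h(303,395)=(303*31+395)%997=815 h(581,926)=(581*31+926)%997=991 h(123,123)=(123*31+123)%997=945 -> [815, 991, 945]
L3: h(815,991)=(815*31+991)%997=334 h(945,945)=(945*31+945)%997=330 -> [334, 330]
L4: h(334,330)=(334*31+330)%997=714 -> [714]

Answer: 714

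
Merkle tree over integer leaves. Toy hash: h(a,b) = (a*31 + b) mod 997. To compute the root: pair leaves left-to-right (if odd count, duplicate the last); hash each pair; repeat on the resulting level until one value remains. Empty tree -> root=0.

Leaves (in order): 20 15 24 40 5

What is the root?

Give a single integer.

L0: [20, 15, 24, 40, 5]
L1: h(20,15)=(20*31+15)%997=635 h(24,40)=(24*31+40)%997=784 h(5,5)=(5*31+5)%997=160 -> [635, 784, 160]
L2: h(635,784)=(635*31+784)%997=529 h(160,160)=(160*31+160)%997=135 -> [529, 135]
L3: h(529,135)=(529*31+135)%997=582 -> [582]

Answer: 582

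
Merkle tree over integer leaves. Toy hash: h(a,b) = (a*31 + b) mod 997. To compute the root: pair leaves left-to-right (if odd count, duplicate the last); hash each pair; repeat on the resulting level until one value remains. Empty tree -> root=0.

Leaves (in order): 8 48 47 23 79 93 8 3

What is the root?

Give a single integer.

Answer: 619

Derivation:
L0: [8, 48, 47, 23, 79, 93, 8, 3]
L1: h(8,48)=(8*31+48)%997=296 h(47,23)=(47*31+23)%997=483 h(79,93)=(79*31+93)%997=548 h(8,3)=(8*31+3)%997=251 -> [296, 483, 548, 251]
L2: h(296,483)=(296*31+483)%997=686 h(548,251)=(548*31+251)%997=290 -> [686, 290]
L3: h(686,290)=(686*31+290)%997=619 -> [619]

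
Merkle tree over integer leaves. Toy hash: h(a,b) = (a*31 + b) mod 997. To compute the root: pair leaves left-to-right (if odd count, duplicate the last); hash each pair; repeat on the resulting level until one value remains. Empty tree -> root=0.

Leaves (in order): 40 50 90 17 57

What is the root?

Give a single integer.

Answer: 242

Derivation:
L0: [40, 50, 90, 17, 57]
L1: h(40,50)=(40*31+50)%997=293 h(90,17)=(90*31+17)%997=813 h(57,57)=(57*31+57)%997=827 -> [293, 813, 827]
L2: h(293,813)=(293*31+813)%997=923 h(827,827)=(827*31+827)%997=542 -> [923, 542]
L3: h(923,542)=(923*31+542)%997=242 -> [242]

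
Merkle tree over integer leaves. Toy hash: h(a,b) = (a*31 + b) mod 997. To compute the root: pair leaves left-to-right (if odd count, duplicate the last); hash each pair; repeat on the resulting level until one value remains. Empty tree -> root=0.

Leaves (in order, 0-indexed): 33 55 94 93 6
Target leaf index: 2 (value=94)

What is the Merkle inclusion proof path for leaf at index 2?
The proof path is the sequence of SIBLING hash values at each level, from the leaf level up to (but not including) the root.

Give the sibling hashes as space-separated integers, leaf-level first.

Answer: 93 81 162

Derivation:
L0 (leaves): [33, 55, 94, 93, 6], target index=2
L1: h(33,55)=(33*31+55)%997=81 [pair 0] h(94,93)=(94*31+93)%997=16 [pair 1] h(6,6)=(6*31+6)%997=192 [pair 2] -> [81, 16, 192]
  Sibling for proof at L0: 93
L2: h(81,16)=(81*31+16)%997=533 [pair 0] h(192,192)=(192*31+192)%997=162 [pair 1] -> [533, 162]
  Sibling for proof at L1: 81
L3: h(533,162)=(533*31+162)%997=733 [pair 0] -> [733]
  Sibling for proof at L2: 162
Root: 733
Proof path (sibling hashes from leaf to root): [93, 81, 162]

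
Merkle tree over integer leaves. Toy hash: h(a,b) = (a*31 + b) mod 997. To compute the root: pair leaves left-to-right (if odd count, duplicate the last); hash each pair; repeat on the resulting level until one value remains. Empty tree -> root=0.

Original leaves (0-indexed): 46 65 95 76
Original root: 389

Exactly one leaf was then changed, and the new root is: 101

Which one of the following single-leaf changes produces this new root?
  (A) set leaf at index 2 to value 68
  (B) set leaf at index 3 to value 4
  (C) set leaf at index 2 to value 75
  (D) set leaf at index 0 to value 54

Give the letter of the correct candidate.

Answer: D

Derivation:
Original leaves: [46, 65, 95, 76]
Target new root: 101
Try each candidate change and compute the resulting root:
Candidate A: set leaf[2] = 68 -> leaves = [46, 65, 68, 76]
  L0: [46, 65, 68, 76]
  L1: h(46,65)=(46*31+65)%997=494 h(68,76)=(68*31+76)%997=190 -> [494, 190]
  L2: h(494,190)=(494*31+190)%997=549 -> [549]
  root = 549 != target 101
Candidate B: set leaf[3] = 4 -> leaves = [46, 65, 95, 4]
  L0: [46, 65, 95, 4]
  L1: h(46,65)=(46*31+65)%997=494 h(95,4)=(95*31+4)%997=955 -> [494, 955]
  L2: h(494,955)=(494*31+955)%997=317 -> [317]
  root = 317 != target 101
Candidate C: set leaf[2] = 75 -> leaves = [46, 65, 75, 76]
  L0: [46, 65, 75, 76]
  L1: h(46,65)=(46*31+65)%997=494 h(75,76)=(75*31+76)%997=407 -> [494, 407]
  L2: h(494,407)=(494*31+407)%997=766 -> [766]
  root = 766 != target 101
Candidate D: set leaf[0] = 54 -> leaves = [54, 65, 95, 76]
  L0: [54, 65, 95, 76]
  L1: h(54,65)=(54*31+65)%997=742 h(95,76)=(95*31+76)%997=30 -> [742, 30]
  L2: h(742,30)=(742*31+30)%997=101 -> [101]
  root = 101 == target 101  ** MATCH **
Candidate D produces the target root.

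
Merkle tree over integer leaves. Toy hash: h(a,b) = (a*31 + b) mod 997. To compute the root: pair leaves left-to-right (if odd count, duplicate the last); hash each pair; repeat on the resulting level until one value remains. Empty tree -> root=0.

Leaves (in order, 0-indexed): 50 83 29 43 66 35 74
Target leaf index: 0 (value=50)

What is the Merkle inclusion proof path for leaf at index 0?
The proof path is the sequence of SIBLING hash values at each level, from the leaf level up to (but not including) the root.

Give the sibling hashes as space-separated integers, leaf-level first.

L0 (leaves): [50, 83, 29, 43, 66, 35, 74], target index=0
L1: h(50,83)=(50*31+83)%997=636 [pair 0] h(29,43)=(29*31+43)%997=942 [pair 1] h(66,35)=(66*31+35)%997=87 [pair 2] h(74,74)=(74*31+74)%997=374 [pair 3] -> [636, 942, 87, 374]
  Sibling for proof at L0: 83
L2: h(636,942)=(636*31+942)%997=718 [pair 0] h(87,374)=(87*31+374)%997=80 [pair 1] -> [718, 80]
  Sibling for proof at L1: 942
L3: h(718,80)=(718*31+80)%997=404 [pair 0] -> [404]
  Sibling for proof at L2: 80
Root: 404
Proof path (sibling hashes from leaf to root): [83, 942, 80]

Answer: 83 942 80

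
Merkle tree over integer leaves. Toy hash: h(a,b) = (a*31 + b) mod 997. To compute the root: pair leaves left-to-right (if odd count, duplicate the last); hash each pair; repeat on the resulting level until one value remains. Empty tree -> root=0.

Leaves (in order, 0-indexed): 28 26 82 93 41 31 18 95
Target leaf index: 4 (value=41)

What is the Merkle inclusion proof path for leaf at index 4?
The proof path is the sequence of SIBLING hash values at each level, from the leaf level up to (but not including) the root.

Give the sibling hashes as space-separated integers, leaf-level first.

Answer: 31 653 439

Derivation:
L0 (leaves): [28, 26, 82, 93, 41, 31, 18, 95], target index=4
L1: h(28,26)=(28*31+26)%997=894 [pair 0] h(82,93)=(82*31+93)%997=641 [pair 1] h(41,31)=(41*31+31)%997=305 [pair 2] h(18,95)=(18*31+95)%997=653 [pair 3] -> [894, 641, 305, 653]
  Sibling for proof at L0: 31
L2: h(894,641)=(894*31+641)%997=439 [pair 0] h(305,653)=(305*31+653)%997=138 [pair 1] -> [439, 138]
  Sibling for proof at L1: 653
L3: h(439,138)=(439*31+138)%997=786 [pair 0] -> [786]
  Sibling for proof at L2: 439
Root: 786
Proof path (sibling hashes from leaf to root): [31, 653, 439]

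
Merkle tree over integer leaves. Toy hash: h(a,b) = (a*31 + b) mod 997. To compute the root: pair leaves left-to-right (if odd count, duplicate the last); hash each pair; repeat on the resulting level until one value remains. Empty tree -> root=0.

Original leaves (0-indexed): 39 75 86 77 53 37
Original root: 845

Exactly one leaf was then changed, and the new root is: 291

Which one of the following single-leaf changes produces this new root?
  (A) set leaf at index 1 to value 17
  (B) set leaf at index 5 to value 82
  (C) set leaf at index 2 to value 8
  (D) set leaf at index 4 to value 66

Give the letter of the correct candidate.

Answer: B

Derivation:
Original leaves: [39, 75, 86, 77, 53, 37]
Target new root: 291
Try each candidate change and compute the resulting root:
Candidate A: set leaf[1] = 17 -> leaves = [39, 17, 86, 77, 53, 37]
  L0: [39, 17, 86, 77, 53, 37]
  L1: h(39,17)=(39*31+17)%997=229 h(86,77)=(86*31+77)%997=749 h(53,37)=(53*31+37)%997=683 -> [229, 749, 683]
  L2: h(229,749)=(229*31+749)%997=869 h(683,683)=(683*31+683)%997=919 -> [869, 919]
  L3: h(869,919)=(869*31+919)%997=939 -> [939]
  root = 939 != target 291
Candidate B: set leaf[5] = 82 -> leaves = [39, 75, 86, 77, 53, 82]
  L0: [39, 75, 86, 77, 53, 82]
  L1: h(39,75)=(39*31+75)%997=287 h(86,77)=(86*31+77)%997=749 h(53,82)=(53*31+82)%997=728 -> [287, 749, 728]
  L2: h(287,749)=(287*31+749)%997=673 h(728,728)=(728*31+728)%997=365 -> [673, 365]
  L3: h(673,365)=(673*31+365)%997=291 -> [291]
  root = 291 == target 291  ** MATCH **
Candidate C: set leaf[2] = 8 -> leaves = [39, 75, 8, 77, 53, 37]
  L0: [39, 75, 8, 77, 53, 37]
  L1: h(39,75)=(39*31+75)%997=287 h(8,77)=(8*31+77)%997=325 h(53,37)=(53*31+37)%997=683 -> [287, 325, 683]
  L2: h(287,325)=(287*31+325)%997=249 h(683,683)=(683*31+683)%997=919 -> [249, 919]
  L3: h(249,919)=(249*31+919)%997=662 -> [662]
  root = 662 != target 291
Candidate D: set leaf[4] = 66 -> leaves = [39, 75, 86, 77, 66, 37]
  L0: [39, 75, 86, 77, 66, 37]
  L1: h(39,75)=(39*31+75)%997=287 h(86,77)=(86*31+77)%997=749 h(66,37)=(66*31+37)%997=89 -> [287, 749, 89]
  L2: h(287,749)=(287*31+749)%997=673 h(89,89)=(89*31+89)%997=854 -> [673, 854]
  L3: h(673,854)=(673*31+854)%997=780 -> [780]
  root = 780 != target 291
Candidate B produces the target root.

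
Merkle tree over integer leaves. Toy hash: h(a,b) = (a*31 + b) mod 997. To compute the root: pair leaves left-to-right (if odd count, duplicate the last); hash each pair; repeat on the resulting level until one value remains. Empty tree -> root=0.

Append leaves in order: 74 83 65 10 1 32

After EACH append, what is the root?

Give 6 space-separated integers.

After append 74 (leaves=[74]):
  L0: [74]
  root=74
After append 83 (leaves=[74, 83]):
  L0: [74, 83]
  L1: h(74,83)=(74*31+83)%997=383 -> [383]
  root=383
After append 65 (leaves=[74, 83, 65]):
  L0: [74, 83, 65]
  L1: h(74,83)=(74*31+83)%997=383 h(65,65)=(65*31+65)%997=86 -> [383, 86]
  L2: h(383,86)=(383*31+86)%997=992 -> [992]
  root=992
After append 10 (leaves=[74, 83, 65, 10]):
  L0: [74, 83, 65, 10]
  L1: h(74,83)=(74*31+83)%997=383 h(65,10)=(65*31+10)%997=31 -> [383, 31]
  L2: h(383,31)=(383*31+31)%997=937 -> [937]
  root=937
After append 1 (leaves=[74, 83, 65, 10, 1]):
  L0: [74, 83, 65, 10, 1]
  L1: h(74,83)=(74*31+83)%997=383 h(65,10)=(65*31+10)%997=31 h(1,1)=(1*31+1)%997=32 -> [383, 31, 32]
  L2: h(383,31)=(383*31+31)%997=937 h(32,32)=(32*31+32)%997=27 -> [937, 27]
  L3: h(937,27)=(937*31+27)%997=161 -> [161]
  root=161
After append 32 (leaves=[74, 83, 65, 10, 1, 32]):
  L0: [74, 83, 65, 10, 1, 32]
  L1: h(74,83)=(74*31+83)%997=383 h(65,10)=(65*31+10)%997=31 h(1,32)=(1*31+32)%997=63 -> [383, 31, 63]
  L2: h(383,31)=(383*31+31)%997=937 h(63,63)=(63*31+63)%997=22 -> [937, 22]
  L3: h(937,22)=(937*31+22)%997=156 -> [156]
  root=156

Answer: 74 383 992 937 161 156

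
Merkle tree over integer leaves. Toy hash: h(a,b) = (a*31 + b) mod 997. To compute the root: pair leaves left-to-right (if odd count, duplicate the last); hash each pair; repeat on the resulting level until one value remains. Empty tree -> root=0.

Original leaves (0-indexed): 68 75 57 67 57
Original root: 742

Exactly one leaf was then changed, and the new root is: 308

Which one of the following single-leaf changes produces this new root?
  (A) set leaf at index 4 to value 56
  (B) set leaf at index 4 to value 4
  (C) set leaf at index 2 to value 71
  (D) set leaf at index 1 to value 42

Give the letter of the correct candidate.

Original leaves: [68, 75, 57, 67, 57]
Target new root: 308
Try each candidate change and compute the resulting root:
Candidate A: set leaf[4] = 56 -> leaves = [68, 75, 57, 67, 56]
  L0: [68, 75, 57, 67, 56]
  L1: h(68,75)=(68*31+75)%997=189 h(57,67)=(57*31+67)%997=837 h(56,56)=(56*31+56)%997=795 -> [189, 837, 795]
  L2: h(189,837)=(189*31+837)%997=714 h(795,795)=(795*31+795)%997=515 -> [714, 515]
  L3: h(714,515)=(714*31+515)%997=715 -> [715]
  root = 715 != target 308
Candidate B: set leaf[4] = 4 -> leaves = [68, 75, 57, 67, 4]
  L0: [68, 75, 57, 67, 4]
  L1: h(68,75)=(68*31+75)%997=189 h(57,67)=(57*31+67)%997=837 h(4,4)=(4*31+4)%997=128 -> [189, 837, 128]
  L2: h(189,837)=(189*31+837)%997=714 h(128,128)=(128*31+128)%997=108 -> [714, 108]
  L3: h(714,108)=(714*31+108)%997=308 -> [308]
  root = 308 == target 308  ** MATCH **
Candidate C: set leaf[2] = 71 -> leaves = [68, 75, 71, 67, 57]
  L0: [68, 75, 71, 67, 57]
  L1: h(68,75)=(68*31+75)%997=189 h(71,67)=(71*31+67)%997=274 h(57,57)=(57*31+57)%997=827 -> [189, 274, 827]
  L2: h(189,274)=(189*31+274)%997=151 h(827,827)=(827*31+827)%997=542 -> [151, 542]
  L3: h(151,542)=(151*31+542)%997=238 -> [238]
  root = 238 != target 308
Candidate D: set leaf[1] = 42 -> leaves = [68, 42, 57, 67, 57]
  L0: [68, 42, 57, 67, 57]
  L1: h(68,42)=(68*31+42)%997=156 h(57,67)=(57*31+67)%997=837 h(57,57)=(57*31+57)%997=827 -> [156, 837, 827]
  L2: h(156,837)=(156*31+837)%997=688 h(827,827)=(827*31+827)%997=542 -> [688, 542]
  L3: h(688,542)=(688*31+542)%997=933 -> [933]
  root = 933 != target 308
Candidate B produces the target root.

Answer: B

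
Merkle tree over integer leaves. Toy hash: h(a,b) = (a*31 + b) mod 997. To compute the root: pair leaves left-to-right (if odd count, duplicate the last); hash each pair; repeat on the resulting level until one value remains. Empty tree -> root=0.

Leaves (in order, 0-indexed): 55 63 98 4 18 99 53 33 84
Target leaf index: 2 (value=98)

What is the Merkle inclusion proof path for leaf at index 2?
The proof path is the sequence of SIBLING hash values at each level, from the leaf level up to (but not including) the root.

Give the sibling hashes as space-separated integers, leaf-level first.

L0 (leaves): [55, 63, 98, 4, 18, 99, 53, 33, 84], target index=2
L1: h(55,63)=(55*31+63)%997=771 [pair 0] h(98,4)=(98*31+4)%997=51 [pair 1] h(18,99)=(18*31+99)%997=657 [pair 2] h(53,33)=(53*31+33)%997=679 [pair 3] h(84,84)=(84*31+84)%997=694 [pair 4] -> [771, 51, 657, 679, 694]
  Sibling for proof at L0: 4
L2: h(771,51)=(771*31+51)%997=24 [pair 0] h(657,679)=(657*31+679)%997=109 [pair 1] h(694,694)=(694*31+694)%997=274 [pair 2] -> [24, 109, 274]
  Sibling for proof at L1: 771
L3: h(24,109)=(24*31+109)%997=853 [pair 0] h(274,274)=(274*31+274)%997=792 [pair 1] -> [853, 792]
  Sibling for proof at L2: 109
L4: h(853,792)=(853*31+792)%997=316 [pair 0] -> [316]
  Sibling for proof at L3: 792
Root: 316
Proof path (sibling hashes from leaf to root): [4, 771, 109, 792]

Answer: 4 771 109 792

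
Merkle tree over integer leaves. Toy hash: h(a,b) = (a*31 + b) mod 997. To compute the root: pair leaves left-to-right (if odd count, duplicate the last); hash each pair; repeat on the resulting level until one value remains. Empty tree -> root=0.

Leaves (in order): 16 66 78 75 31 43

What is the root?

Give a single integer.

L0: [16, 66, 78, 75, 31, 43]
L1: h(16,66)=(16*31+66)%997=562 h(78,75)=(78*31+75)%997=499 h(31,43)=(31*31+43)%997=7 -> [562, 499, 7]
L2: h(562,499)=(562*31+499)%997=972 h(7,7)=(7*31+7)%997=224 -> [972, 224]
L3: h(972,224)=(972*31+224)%997=446 -> [446]

Answer: 446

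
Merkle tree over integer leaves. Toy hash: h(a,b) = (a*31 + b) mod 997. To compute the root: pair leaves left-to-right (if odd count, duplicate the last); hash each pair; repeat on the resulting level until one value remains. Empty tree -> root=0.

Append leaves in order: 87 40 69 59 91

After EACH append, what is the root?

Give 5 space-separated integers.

After append 87 (leaves=[87]):
  L0: [87]
  root=87
After append 40 (leaves=[87, 40]):
  L0: [87, 40]
  L1: h(87,40)=(87*31+40)%997=743 -> [743]
  root=743
After append 69 (leaves=[87, 40, 69]):
  L0: [87, 40, 69]
  L1: h(87,40)=(87*31+40)%997=743 h(69,69)=(69*31+69)%997=214 -> [743, 214]
  L2: h(743,214)=(743*31+214)%997=316 -> [316]
  root=316
After append 59 (leaves=[87, 40, 69, 59]):
  L0: [87, 40, 69, 59]
  L1: h(87,40)=(87*31+40)%997=743 h(69,59)=(69*31+59)%997=204 -> [743, 204]
  L2: h(743,204)=(743*31+204)%997=306 -> [306]
  root=306
After append 91 (leaves=[87, 40, 69, 59, 91]):
  L0: [87, 40, 69, 59, 91]
  L1: h(87,40)=(87*31+40)%997=743 h(69,59)=(69*31+59)%997=204 h(91,91)=(91*31+91)%997=918 -> [743, 204, 918]
  L2: h(743,204)=(743*31+204)%997=306 h(918,918)=(918*31+918)%997=463 -> [306, 463]
  L3: h(306,463)=(306*31+463)%997=976 -> [976]
  root=976

Answer: 87 743 316 306 976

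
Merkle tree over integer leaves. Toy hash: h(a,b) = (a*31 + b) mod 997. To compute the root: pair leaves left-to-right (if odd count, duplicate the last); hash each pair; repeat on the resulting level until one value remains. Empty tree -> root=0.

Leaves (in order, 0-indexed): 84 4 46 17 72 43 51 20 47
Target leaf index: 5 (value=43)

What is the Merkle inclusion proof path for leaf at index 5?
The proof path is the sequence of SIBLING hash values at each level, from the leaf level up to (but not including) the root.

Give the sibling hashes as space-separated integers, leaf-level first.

L0 (leaves): [84, 4, 46, 17, 72, 43, 51, 20, 47], target index=5
L1: h(84,4)=(84*31+4)%997=614 [pair 0] h(46,17)=(46*31+17)%997=446 [pair 1] h(72,43)=(72*31+43)%997=281 [pair 2] h(51,20)=(51*31+20)%997=604 [pair 3] h(47,47)=(47*31+47)%997=507 [pair 4] -> [614, 446, 281, 604, 507]
  Sibling for proof at L0: 72
L2: h(614,446)=(614*31+446)%997=537 [pair 0] h(281,604)=(281*31+604)%997=342 [pair 1] h(507,507)=(507*31+507)%997=272 [pair 2] -> [537, 342, 272]
  Sibling for proof at L1: 604
L3: h(537,342)=(537*31+342)%997=40 [pair 0] h(272,272)=(272*31+272)%997=728 [pair 1] -> [40, 728]
  Sibling for proof at L2: 537
L4: h(40,728)=(40*31+728)%997=971 [pair 0] -> [971]
  Sibling for proof at L3: 728
Root: 971
Proof path (sibling hashes from leaf to root): [72, 604, 537, 728]

Answer: 72 604 537 728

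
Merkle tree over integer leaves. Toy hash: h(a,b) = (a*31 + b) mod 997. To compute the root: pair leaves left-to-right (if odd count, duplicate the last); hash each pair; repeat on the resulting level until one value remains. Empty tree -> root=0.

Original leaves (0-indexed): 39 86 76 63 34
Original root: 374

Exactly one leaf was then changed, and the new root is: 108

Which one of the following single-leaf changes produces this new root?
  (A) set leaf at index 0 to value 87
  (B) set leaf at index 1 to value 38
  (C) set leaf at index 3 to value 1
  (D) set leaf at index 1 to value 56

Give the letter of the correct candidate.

Answer: B

Derivation:
Original leaves: [39, 86, 76, 63, 34]
Target new root: 108
Try each candidate change and compute the resulting root:
Candidate A: set leaf[0] = 87 -> leaves = [87, 86, 76, 63, 34]
  L0: [87, 86, 76, 63, 34]
  L1: h(87,86)=(87*31+86)%997=789 h(76,63)=(76*31+63)%997=425 h(34,34)=(34*31+34)%997=91 -> [789, 425, 91]
  L2: h(789,425)=(789*31+425)%997=956 h(91,91)=(91*31+91)%997=918 -> [956, 918]
  L3: h(956,918)=(956*31+918)%997=644 -> [644]
  root = 644 != target 108
Candidate B: set leaf[1] = 38 -> leaves = [39, 38, 76, 63, 34]
  L0: [39, 38, 76, 63, 34]
  L1: h(39,38)=(39*31+38)%997=250 h(76,63)=(76*31+63)%997=425 h(34,34)=(34*31+34)%997=91 -> [250, 425, 91]
  L2: h(250,425)=(250*31+425)%997=199 h(91,91)=(91*31+91)%997=918 -> [199, 918]
  L3: h(199,918)=(199*31+918)%997=108 -> [108]
  root = 108 == target 108  ** MATCH **
Candidate C: set leaf[3] = 1 -> leaves = [39, 86, 76, 1, 34]
  L0: [39, 86, 76, 1, 34]
  L1: h(39,86)=(39*31+86)%997=298 h(76,1)=(76*31+1)%997=363 h(34,34)=(34*31+34)%997=91 -> [298, 363, 91]
  L2: h(298,363)=(298*31+363)%997=628 h(91,91)=(91*31+91)%997=918 -> [628, 918]
  L3: h(628,918)=(628*31+918)%997=446 -> [446]
  root = 446 != target 108
Candidate D: set leaf[1] = 56 -> leaves = [39, 56, 76, 63, 34]
  L0: [39, 56, 76, 63, 34]
  L1: h(39,56)=(39*31+56)%997=268 h(76,63)=(76*31+63)%997=425 h(34,34)=(34*31+34)%997=91 -> [268, 425, 91]
  L2: h(268,425)=(268*31+425)%997=757 h(91,91)=(91*31+91)%997=918 -> [757, 918]
  L3: h(757,918)=(757*31+918)%997=457 -> [457]
  root = 457 != target 108
Candidate B produces the target root.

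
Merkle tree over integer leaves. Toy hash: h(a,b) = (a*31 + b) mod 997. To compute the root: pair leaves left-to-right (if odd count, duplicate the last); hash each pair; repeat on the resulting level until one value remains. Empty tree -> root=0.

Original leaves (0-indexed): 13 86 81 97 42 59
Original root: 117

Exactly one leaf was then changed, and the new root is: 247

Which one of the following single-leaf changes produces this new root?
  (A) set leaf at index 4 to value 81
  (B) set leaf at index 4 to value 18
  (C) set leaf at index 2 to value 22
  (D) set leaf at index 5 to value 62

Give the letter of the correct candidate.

Answer: C

Derivation:
Original leaves: [13, 86, 81, 97, 42, 59]
Target new root: 247
Try each candidate change and compute the resulting root:
Candidate A: set leaf[4] = 81 -> leaves = [13, 86, 81, 97, 81, 59]
  L0: [13, 86, 81, 97, 81, 59]
  L1: h(13,86)=(13*31+86)%997=489 h(81,97)=(81*31+97)%997=614 h(81,59)=(81*31+59)%997=576 -> [489, 614, 576]
  L2: h(489,614)=(489*31+614)%997=818 h(576,576)=(576*31+576)%997=486 -> [818, 486]
  L3: h(818,486)=(818*31+486)%997=919 -> [919]
  root = 919 != target 247
Candidate B: set leaf[4] = 18 -> leaves = [13, 86, 81, 97, 18, 59]
  L0: [13, 86, 81, 97, 18, 59]
  L1: h(13,86)=(13*31+86)%997=489 h(81,97)=(81*31+97)%997=614 h(18,59)=(18*31+59)%997=617 -> [489, 614, 617]
  L2: h(489,614)=(489*31+614)%997=818 h(617,617)=(617*31+617)%997=801 -> [818, 801]
  L3: h(818,801)=(818*31+801)%997=237 -> [237]
  root = 237 != target 247
Candidate C: set leaf[2] = 22 -> leaves = [13, 86, 22, 97, 42, 59]
  L0: [13, 86, 22, 97, 42, 59]
  L1: h(13,86)=(13*31+86)%997=489 h(22,97)=(22*31+97)%997=779 h(42,59)=(42*31+59)%997=364 -> [489, 779, 364]
  L2: h(489,779)=(489*31+779)%997=983 h(364,364)=(364*31+364)%997=681 -> [983, 681]
  L3: h(983,681)=(983*31+681)%997=247 -> [247]
  root = 247 == target 247  ** MATCH **
Candidate D: set leaf[5] = 62 -> leaves = [13, 86, 81, 97, 42, 62]
  L0: [13, 86, 81, 97, 42, 62]
  L1: h(13,86)=(13*31+86)%997=489 h(81,97)=(81*31+97)%997=614 h(42,62)=(42*31+62)%997=367 -> [489, 614, 367]
  L2: h(489,614)=(489*31+614)%997=818 h(367,367)=(367*31+367)%997=777 -> [818, 777]
  L3: h(818,777)=(818*31+777)%997=213 -> [213]
  root = 213 != target 247
Candidate C produces the target root.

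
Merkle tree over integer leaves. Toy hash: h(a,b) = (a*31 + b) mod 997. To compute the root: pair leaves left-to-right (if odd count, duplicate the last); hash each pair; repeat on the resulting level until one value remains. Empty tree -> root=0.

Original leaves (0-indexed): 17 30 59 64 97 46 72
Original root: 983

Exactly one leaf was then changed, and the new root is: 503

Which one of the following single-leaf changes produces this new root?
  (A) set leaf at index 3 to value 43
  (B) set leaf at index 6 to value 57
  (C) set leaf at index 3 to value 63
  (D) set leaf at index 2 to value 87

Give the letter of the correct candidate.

Original leaves: [17, 30, 59, 64, 97, 46, 72]
Target new root: 503
Try each candidate change and compute the resulting root:
Candidate A: set leaf[3] = 43 -> leaves = [17, 30, 59, 43, 97, 46, 72]
  L0: [17, 30, 59, 43, 97, 46, 72]
  L1: h(17,30)=(17*31+30)%997=557 h(59,43)=(59*31+43)%997=875 h(97,46)=(97*31+46)%997=62 h(72,72)=(72*31+72)%997=310 -> [557, 875, 62, 310]
  L2: h(557,875)=(557*31+875)%997=196 h(62,310)=(62*31+310)%997=238 -> [196, 238]
  L3: h(196,238)=(196*31+238)%997=332 -> [332]
  root = 332 != target 503
Candidate B: set leaf[6] = 57 -> leaves = [17, 30, 59, 64, 97, 46, 57]
  L0: [17, 30, 59, 64, 97, 46, 57]
  L1: h(17,30)=(17*31+30)%997=557 h(59,64)=(59*31+64)%997=896 h(97,46)=(97*31+46)%997=62 h(57,57)=(57*31+57)%997=827 -> [557, 896, 62, 827]
  L2: h(557,896)=(557*31+896)%997=217 h(62,827)=(62*31+827)%997=755 -> [217, 755]
  L3: h(217,755)=(217*31+755)%997=503 -> [503]
  root = 503 == target 503  ** MATCH **
Candidate C: set leaf[3] = 63 -> leaves = [17, 30, 59, 63, 97, 46, 72]
  L0: [17, 30, 59, 63, 97, 46, 72]
  L1: h(17,30)=(17*31+30)%997=557 h(59,63)=(59*31+63)%997=895 h(97,46)=(97*31+46)%997=62 h(72,72)=(72*31+72)%997=310 -> [557, 895, 62, 310]
  L2: h(557,895)=(557*31+895)%997=216 h(62,310)=(62*31+310)%997=238 -> [216, 238]
  L3: h(216,238)=(216*31+238)%997=952 -> [952]
  root = 952 != target 503
Candidate D: set leaf[2] = 87 -> leaves = [17, 30, 87, 64, 97, 46, 72]
  L0: [17, 30, 87, 64, 97, 46, 72]
  L1: h(17,30)=(17*31+30)%997=557 h(87,64)=(87*31+64)%997=767 h(97,46)=(97*31+46)%997=62 h(72,72)=(72*31+72)%997=310 -> [557, 767, 62, 310]
  L2: h(557,767)=(557*31+767)%997=88 h(62,310)=(62*31+310)%997=238 -> [88, 238]
  L3: h(88,238)=(88*31+238)%997=972 -> [972]
  root = 972 != target 503
Candidate B produces the target root.

Answer: B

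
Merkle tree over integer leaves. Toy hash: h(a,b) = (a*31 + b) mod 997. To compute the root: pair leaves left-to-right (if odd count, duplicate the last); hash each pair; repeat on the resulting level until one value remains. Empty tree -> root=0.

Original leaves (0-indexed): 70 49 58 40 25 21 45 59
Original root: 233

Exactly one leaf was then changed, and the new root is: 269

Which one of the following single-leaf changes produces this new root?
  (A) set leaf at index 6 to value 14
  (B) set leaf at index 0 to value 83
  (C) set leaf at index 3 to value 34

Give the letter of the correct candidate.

Answer: A

Derivation:
Original leaves: [70, 49, 58, 40, 25, 21, 45, 59]
Target new root: 269
Try each candidate change and compute the resulting root:
Candidate A: set leaf[6] = 14 -> leaves = [70, 49, 58, 40, 25, 21, 14, 59]
  L0: [70, 49, 58, 40, 25, 21, 14, 59]
  L1: h(70,49)=(70*31+49)%997=225 h(58,40)=(58*31+40)%997=841 h(25,21)=(25*31+21)%997=796 h(14,59)=(14*31+59)%997=493 -> [225, 841, 796, 493]
  L2: h(225,841)=(225*31+841)%997=837 h(796,493)=(796*31+493)%997=244 -> [837, 244]
  L3: h(837,244)=(837*31+244)%997=269 -> [269]
  root = 269 == target 269  ** MATCH **
Candidate B: set leaf[0] = 83 -> leaves = [83, 49, 58, 40, 25, 21, 45, 59]
  L0: [83, 49, 58, 40, 25, 21, 45, 59]
  L1: h(83,49)=(83*31+49)%997=628 h(58,40)=(58*31+40)%997=841 h(25,21)=(25*31+21)%997=796 h(45,59)=(45*31+59)%997=457 -> [628, 841, 796, 457]
  L2: h(628,841)=(628*31+841)%997=369 h(796,457)=(796*31+457)%997=208 -> [369, 208]
  L3: h(369,208)=(369*31+208)%997=680 -> [680]
  root = 680 != target 269
Candidate C: set leaf[3] = 34 -> leaves = [70, 49, 58, 34, 25, 21, 45, 59]
  L0: [70, 49, 58, 34, 25, 21, 45, 59]
  L1: h(70,49)=(70*31+49)%997=225 h(58,34)=(58*31+34)%997=835 h(25,21)=(25*31+21)%997=796 h(45,59)=(45*31+59)%997=457 -> [225, 835, 796, 457]
  L2: h(225,835)=(225*31+835)%997=831 h(796,457)=(796*31+457)%997=208 -> [831, 208]
  L3: h(831,208)=(831*31+208)%997=47 -> [47]
  root = 47 != target 269
Candidate A produces the target root.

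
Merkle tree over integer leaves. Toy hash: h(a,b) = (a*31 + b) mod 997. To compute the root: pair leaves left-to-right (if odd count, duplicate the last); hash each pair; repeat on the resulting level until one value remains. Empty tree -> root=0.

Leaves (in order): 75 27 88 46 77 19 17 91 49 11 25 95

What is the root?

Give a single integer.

Answer: 693

Derivation:
L0: [75, 27, 88, 46, 77, 19, 17, 91, 49, 11, 25, 95]
L1: h(75,27)=(75*31+27)%997=358 h(88,46)=(88*31+46)%997=780 h(77,19)=(77*31+19)%997=412 h(17,91)=(17*31+91)%997=618 h(49,11)=(49*31+11)%997=533 h(25,95)=(25*31+95)%997=870 -> [358, 780, 412, 618, 533, 870]
L2: h(358,780)=(358*31+780)%997=911 h(412,618)=(412*31+618)%997=429 h(533,870)=(533*31+870)%997=444 -> [911, 429, 444]
L3: h(911,429)=(911*31+429)%997=754 h(444,444)=(444*31+444)%997=250 -> [754, 250]
L4: h(754,250)=(754*31+250)%997=693 -> [693]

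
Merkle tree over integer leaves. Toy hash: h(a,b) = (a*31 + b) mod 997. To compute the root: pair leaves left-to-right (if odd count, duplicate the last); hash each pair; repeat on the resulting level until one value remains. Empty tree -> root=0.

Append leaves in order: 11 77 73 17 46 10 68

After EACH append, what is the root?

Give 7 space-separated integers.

Answer: 11 418 339 283 45 887 630

Derivation:
After append 11 (leaves=[11]):
  L0: [11]
  root=11
After append 77 (leaves=[11, 77]):
  L0: [11, 77]
  L1: h(11,77)=(11*31+77)%997=418 -> [418]
  root=418
After append 73 (leaves=[11, 77, 73]):
  L0: [11, 77, 73]
  L1: h(11,77)=(11*31+77)%997=418 h(73,73)=(73*31+73)%997=342 -> [418, 342]
  L2: h(418,342)=(418*31+342)%997=339 -> [339]
  root=339
After append 17 (leaves=[11, 77, 73, 17]):
  L0: [11, 77, 73, 17]
  L1: h(11,77)=(11*31+77)%997=418 h(73,17)=(73*31+17)%997=286 -> [418, 286]
  L2: h(418,286)=(418*31+286)%997=283 -> [283]
  root=283
After append 46 (leaves=[11, 77, 73, 17, 46]):
  L0: [11, 77, 73, 17, 46]
  L1: h(11,77)=(11*31+77)%997=418 h(73,17)=(73*31+17)%997=286 h(46,46)=(46*31+46)%997=475 -> [418, 286, 475]
  L2: h(418,286)=(418*31+286)%997=283 h(475,475)=(475*31+475)%997=245 -> [283, 245]
  L3: h(283,245)=(283*31+245)%997=45 -> [45]
  root=45
After append 10 (leaves=[11, 77, 73, 17, 46, 10]):
  L0: [11, 77, 73, 17, 46, 10]
  L1: h(11,77)=(11*31+77)%997=418 h(73,17)=(73*31+17)%997=286 h(46,10)=(46*31+10)%997=439 -> [418, 286, 439]
  L2: h(418,286)=(418*31+286)%997=283 h(439,439)=(439*31+439)%997=90 -> [283, 90]
  L3: h(283,90)=(283*31+90)%997=887 -> [887]
  root=887
After append 68 (leaves=[11, 77, 73, 17, 46, 10, 68]):
  L0: [11, 77, 73, 17, 46, 10, 68]
  L1: h(11,77)=(11*31+77)%997=418 h(73,17)=(73*31+17)%997=286 h(46,10)=(46*31+10)%997=439 h(68,68)=(68*31+68)%997=182 -> [418, 286, 439, 182]
  L2: h(418,286)=(418*31+286)%997=283 h(439,182)=(439*31+182)%997=830 -> [283, 830]
  L3: h(283,830)=(283*31+830)%997=630 -> [630]
  root=630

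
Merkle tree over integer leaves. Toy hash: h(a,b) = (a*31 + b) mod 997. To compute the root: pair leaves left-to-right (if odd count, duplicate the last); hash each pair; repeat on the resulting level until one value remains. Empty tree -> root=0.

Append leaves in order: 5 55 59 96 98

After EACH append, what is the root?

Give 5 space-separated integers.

After append 5 (leaves=[5]):
  L0: [5]
  root=5
After append 55 (leaves=[5, 55]):
  L0: [5, 55]
  L1: h(5,55)=(5*31+55)%997=210 -> [210]
  root=210
After append 59 (leaves=[5, 55, 59]):
  L0: [5, 55, 59]
  L1: h(5,55)=(5*31+55)%997=210 h(59,59)=(59*31+59)%997=891 -> [210, 891]
  L2: h(210,891)=(210*31+891)%997=422 -> [422]
  root=422
After append 96 (leaves=[5, 55, 59, 96]):
  L0: [5, 55, 59, 96]
  L1: h(5,55)=(5*31+55)%997=210 h(59,96)=(59*31+96)%997=928 -> [210, 928]
  L2: h(210,928)=(210*31+928)%997=459 -> [459]
  root=459
After append 98 (leaves=[5, 55, 59, 96, 98]):
  L0: [5, 55, 59, 96, 98]
  L1: h(5,55)=(5*31+55)%997=210 h(59,96)=(59*31+96)%997=928 h(98,98)=(98*31+98)%997=145 -> [210, 928, 145]
  L2: h(210,928)=(210*31+928)%997=459 h(145,145)=(145*31+145)%997=652 -> [459, 652]
  L3: h(459,652)=(459*31+652)%997=923 -> [923]
  root=923

Answer: 5 210 422 459 923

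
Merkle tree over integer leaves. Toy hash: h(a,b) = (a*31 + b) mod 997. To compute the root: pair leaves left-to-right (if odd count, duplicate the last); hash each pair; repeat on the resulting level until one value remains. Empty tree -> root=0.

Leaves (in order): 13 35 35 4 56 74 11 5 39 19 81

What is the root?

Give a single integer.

Answer: 834

Derivation:
L0: [13, 35, 35, 4, 56, 74, 11, 5, 39, 19, 81]
L1: h(13,35)=(13*31+35)%997=438 h(35,4)=(35*31+4)%997=92 h(56,74)=(56*31+74)%997=813 h(11,5)=(11*31+5)%997=346 h(39,19)=(39*31+19)%997=231 h(81,81)=(81*31+81)%997=598 -> [438, 92, 813, 346, 231, 598]
L2: h(438,92)=(438*31+92)%997=709 h(813,346)=(813*31+346)%997=624 h(231,598)=(231*31+598)%997=780 -> [709, 624, 780]
L3: h(709,624)=(709*31+624)%997=669 h(780,780)=(780*31+780)%997=35 -> [669, 35]
L4: h(669,35)=(669*31+35)%997=834 -> [834]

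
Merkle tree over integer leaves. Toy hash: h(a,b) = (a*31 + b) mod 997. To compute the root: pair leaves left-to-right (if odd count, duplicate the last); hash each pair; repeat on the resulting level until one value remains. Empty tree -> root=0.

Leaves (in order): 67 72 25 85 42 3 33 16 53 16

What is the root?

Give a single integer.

Answer: 557

Derivation:
L0: [67, 72, 25, 85, 42, 3, 33, 16, 53, 16]
L1: h(67,72)=(67*31+72)%997=155 h(25,85)=(25*31+85)%997=860 h(42,3)=(42*31+3)%997=308 h(33,16)=(33*31+16)%997=42 h(53,16)=(53*31+16)%997=662 -> [155, 860, 308, 42, 662]
L2: h(155,860)=(155*31+860)%997=680 h(308,42)=(308*31+42)%997=617 h(662,662)=(662*31+662)%997=247 -> [680, 617, 247]
L3: h(680,617)=(680*31+617)%997=760 h(247,247)=(247*31+247)%997=925 -> [760, 925]
L4: h(760,925)=(760*31+925)%997=557 -> [557]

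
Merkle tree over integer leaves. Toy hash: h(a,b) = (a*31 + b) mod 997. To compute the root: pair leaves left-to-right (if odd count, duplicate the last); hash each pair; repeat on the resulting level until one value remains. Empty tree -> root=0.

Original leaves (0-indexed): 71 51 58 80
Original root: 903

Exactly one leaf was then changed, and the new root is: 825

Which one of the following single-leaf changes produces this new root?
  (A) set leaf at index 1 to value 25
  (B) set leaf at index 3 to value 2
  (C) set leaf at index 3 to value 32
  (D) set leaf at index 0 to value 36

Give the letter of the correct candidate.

Answer: B

Derivation:
Original leaves: [71, 51, 58, 80]
Target new root: 825
Try each candidate change and compute the resulting root:
Candidate A: set leaf[1] = 25 -> leaves = [71, 25, 58, 80]
  L0: [71, 25, 58, 80]
  L1: h(71,25)=(71*31+25)%997=232 h(58,80)=(58*31+80)%997=881 -> [232, 881]
  L2: h(232,881)=(232*31+881)%997=97 -> [97]
  root = 97 != target 825
Candidate B: set leaf[3] = 2 -> leaves = [71, 51, 58, 2]
  L0: [71, 51, 58, 2]
  L1: h(71,51)=(71*31+51)%997=258 h(58,2)=(58*31+2)%997=803 -> [258, 803]
  L2: h(258,803)=(258*31+803)%997=825 -> [825]
  root = 825 == target 825  ** MATCH **
Candidate C: set leaf[3] = 32 -> leaves = [71, 51, 58, 32]
  L0: [71, 51, 58, 32]
  L1: h(71,51)=(71*31+51)%997=258 h(58,32)=(58*31+32)%997=833 -> [258, 833]
  L2: h(258,833)=(258*31+833)%997=855 -> [855]
  root = 855 != target 825
Candidate D: set leaf[0] = 36 -> leaves = [36, 51, 58, 80]
  L0: [36, 51, 58, 80]
  L1: h(36,51)=(36*31+51)%997=170 h(58,80)=(58*31+80)%997=881 -> [170, 881]
  L2: h(170,881)=(170*31+881)%997=169 -> [169]
  root = 169 != target 825
Candidate B produces the target root.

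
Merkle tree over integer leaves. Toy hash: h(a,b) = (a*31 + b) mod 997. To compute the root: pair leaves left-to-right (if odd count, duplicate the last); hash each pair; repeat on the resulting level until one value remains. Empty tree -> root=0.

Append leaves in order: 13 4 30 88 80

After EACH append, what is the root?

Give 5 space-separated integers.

Answer: 13 407 616 674 123

Derivation:
After append 13 (leaves=[13]):
  L0: [13]
  root=13
After append 4 (leaves=[13, 4]):
  L0: [13, 4]
  L1: h(13,4)=(13*31+4)%997=407 -> [407]
  root=407
After append 30 (leaves=[13, 4, 30]):
  L0: [13, 4, 30]
  L1: h(13,4)=(13*31+4)%997=407 h(30,30)=(30*31+30)%997=960 -> [407, 960]
  L2: h(407,960)=(407*31+960)%997=616 -> [616]
  root=616
After append 88 (leaves=[13, 4, 30, 88]):
  L0: [13, 4, 30, 88]
  L1: h(13,4)=(13*31+4)%997=407 h(30,88)=(30*31+88)%997=21 -> [407, 21]
  L2: h(407,21)=(407*31+21)%997=674 -> [674]
  root=674
After append 80 (leaves=[13, 4, 30, 88, 80]):
  L0: [13, 4, 30, 88, 80]
  L1: h(13,4)=(13*31+4)%997=407 h(30,88)=(30*31+88)%997=21 h(80,80)=(80*31+80)%997=566 -> [407, 21, 566]
  L2: h(407,21)=(407*31+21)%997=674 h(566,566)=(566*31+566)%997=166 -> [674, 166]
  L3: h(674,166)=(674*31+166)%997=123 -> [123]
  root=123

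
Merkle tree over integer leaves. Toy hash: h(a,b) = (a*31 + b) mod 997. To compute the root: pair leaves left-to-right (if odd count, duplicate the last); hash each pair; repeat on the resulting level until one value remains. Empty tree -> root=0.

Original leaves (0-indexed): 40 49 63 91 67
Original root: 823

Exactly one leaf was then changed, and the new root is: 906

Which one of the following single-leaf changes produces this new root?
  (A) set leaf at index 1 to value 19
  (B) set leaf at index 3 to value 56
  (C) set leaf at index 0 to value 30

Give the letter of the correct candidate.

Answer: A

Derivation:
Original leaves: [40, 49, 63, 91, 67]
Target new root: 906
Try each candidate change and compute the resulting root:
Candidate A: set leaf[1] = 19 -> leaves = [40, 19, 63, 91, 67]
  L0: [40, 19, 63, 91, 67]
  L1: h(40,19)=(40*31+19)%997=262 h(63,91)=(63*31+91)%997=50 h(67,67)=(67*31+67)%997=150 -> [262, 50, 150]
  L2: h(262,50)=(262*31+50)%997=196 h(150,150)=(150*31+150)%997=812 -> [196, 812]
  L3: h(196,812)=(196*31+812)%997=906 -> [906]
  root = 906 == target 906  ** MATCH **
Candidate B: set leaf[3] = 56 -> leaves = [40, 49, 63, 56, 67]
  L0: [40, 49, 63, 56, 67]
  L1: h(40,49)=(40*31+49)%997=292 h(63,56)=(63*31+56)%997=15 h(67,67)=(67*31+67)%997=150 -> [292, 15, 150]
  L2: h(292,15)=(292*31+15)%997=94 h(150,150)=(150*31+150)%997=812 -> [94, 812]
  L3: h(94,812)=(94*31+812)%997=735 -> [735]
  root = 735 != target 906
Candidate C: set leaf[0] = 30 -> leaves = [30, 49, 63, 91, 67]
  L0: [30, 49, 63, 91, 67]
  L1: h(30,49)=(30*31+49)%997=979 h(63,91)=(63*31+91)%997=50 h(67,67)=(67*31+67)%997=150 -> [979, 50, 150]
  L2: h(979,50)=(979*31+50)%997=489 h(150,150)=(150*31+150)%997=812 -> [489, 812]
  L3: h(489,812)=(489*31+812)%997=19 -> [19]
  root = 19 != target 906
Candidate A produces the target root.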